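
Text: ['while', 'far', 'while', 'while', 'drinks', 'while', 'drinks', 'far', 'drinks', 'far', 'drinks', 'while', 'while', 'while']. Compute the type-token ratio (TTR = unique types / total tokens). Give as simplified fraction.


Tokens: 14
Unique types: ('drinks', 'far', 'while') = 3
TTR = 3/14
Already in lowest terms.

3/14


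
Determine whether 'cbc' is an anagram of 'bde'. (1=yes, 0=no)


Sort characters of 'cbc': 'bcc'
Sort characters of 'bde': 'bde'
Sorted forms differ -> they are NOT anagrams
Result: 0

0


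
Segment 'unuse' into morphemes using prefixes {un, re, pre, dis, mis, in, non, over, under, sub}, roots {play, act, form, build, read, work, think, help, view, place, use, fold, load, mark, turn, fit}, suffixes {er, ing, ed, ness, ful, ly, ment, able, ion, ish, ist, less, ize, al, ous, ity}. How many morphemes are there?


Segmenting 'unuse' against the inventory:
  'un' -> prefix (morpheme 1)
  'use' -> root (morpheme 2)
Total morphemes: 2

2


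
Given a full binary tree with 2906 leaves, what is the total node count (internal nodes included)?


Leaf nodes (terminals): 2906
Internal nodes = n - 1 = 2906 - 1 = 2905
Total = leaves + internal = 2906 + 2905 = 5811

5811


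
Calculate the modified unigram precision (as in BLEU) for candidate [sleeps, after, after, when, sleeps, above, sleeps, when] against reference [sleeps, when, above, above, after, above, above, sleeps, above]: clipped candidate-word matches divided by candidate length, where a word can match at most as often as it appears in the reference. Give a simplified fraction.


Reference word counts: {'above': 5, 'after': 1, 'sleeps': 2, 'when': 1}
Checking each candidate word (with clipping):
  'sleeps' -> in reference (ref count 2, used 1/2) -> match (matches: 1)
  'after' -> in reference (ref count 1, used 1/1) -> match (matches: 2)
  'after' -> ref count 1 already used up (1/1) -> clipped, no match (matches: 2)
  'when' -> in reference (ref count 1, used 1/1) -> match (matches: 3)
  'sleeps' -> in reference (ref count 2, used 2/2) -> match (matches: 4)
  'above' -> in reference (ref count 5, used 1/5) -> match (matches: 5)
  'sleeps' -> ref count 2 already used up (2/2) -> clipped, no match (matches: 5)
  'when' -> ref count 1 already used up (1/1) -> clipped, no match (matches: 5)
Clipped matches: 5, Candidate length: 8
Precision = 5/8

5/8


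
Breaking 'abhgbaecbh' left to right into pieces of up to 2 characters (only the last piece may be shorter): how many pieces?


'abhgbaecbh' has 10 characters.
Chunking with max size 2:
  Chunk 1: 'ab' (positions 0-1)
  Chunk 2: 'hg' (positions 2-3)
  Chunk 3: 'ba' (positions 4-5)
  Chunk 4: 'ec' (positions 6-7)
  Chunk 5: 'bh' (positions 8-9)
Total chunks: ceil(10 / 2) = 5

5


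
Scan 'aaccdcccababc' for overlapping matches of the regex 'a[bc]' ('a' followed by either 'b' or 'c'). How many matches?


Pattern: a[bc] means 'a' followed by either 'b' or 'c'.
Scanning 'aaccdcccababc' position-by-position:
  Pos 0: window 'aa' -> no
  Pos 1: window 'ac' -> MATCH
  Pos 2: window 'cc' -> no
  Pos 3: window 'cd' -> no
  Pos 4: window 'dc' -> no
  Pos 5: window 'cc' -> no
  Pos 6: window 'cc' -> no
  Pos 7: window 'ca' -> no
  Pos 8: window 'ab' -> MATCH
  Pos 9: window 'ba' -> no
  Pos 10: window 'ab' -> MATCH
  Pos 11: window 'bc' -> no
  Pos 12: window 'c' -> no
Total matches: 3

3


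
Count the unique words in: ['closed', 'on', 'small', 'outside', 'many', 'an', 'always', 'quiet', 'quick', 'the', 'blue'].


Listing all tokens and tracking unique types:
  Token 1: 'closed' -> NEW (unique so far: 1)
  Token 2: 'on' -> NEW (unique so far: 2)
  Token 3: 'small' -> NEW (unique so far: 3)
  Token 4: 'outside' -> NEW (unique so far: 4)
  Token 5: 'many' -> NEW (unique so far: 5)
  Token 6: 'an' -> NEW (unique so far: 6)
  Token 7: 'always' -> NEW (unique so far: 7)
  Token 8: 'quiet' -> NEW (unique so far: 8)
  Token 9: 'quick' -> NEW (unique so far: 9)
  Token 10: 'the' -> NEW (unique so far: 10)
  Token 11: 'blue' -> NEW (unique so far: 11)
Unique types: ('always', 'an', 'blue', 'closed', 'many', 'on', 'outside', 'quick', 'quiet', 'small', 'the')
Vocabulary size: 11

11


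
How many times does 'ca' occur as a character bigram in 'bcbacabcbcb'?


Scanning 'bcbacabcbcb' for bigram 'ca':
  Position 0: 'bc' -> no
  Position 1: 'cb' -> no
  Position 2: 'ba' -> no
  Position 3: 'ac' -> no
  Position 4: 'ca' -> MATCH
  Position 5: 'ab' -> no
  Position 6: 'bc' -> no
  Position 7: 'cb' -> no
  Position 8: 'bc' -> no
  Position 9: 'cb' -> no
Total matches: 1

1


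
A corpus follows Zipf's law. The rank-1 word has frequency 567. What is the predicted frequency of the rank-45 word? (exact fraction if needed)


Zipf's law: freq(rank) = f1 / rank
f1 = 567, rank = 45
freq = 567 / 45
GCD(567, 45) = 9
Simplified: 63/5

63/5


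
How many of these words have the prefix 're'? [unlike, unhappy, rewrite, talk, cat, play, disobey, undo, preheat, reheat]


Checking each word for prefix 're':
  'unlike' -> no (count: 0)
  'unhappy' -> no (count: 0)
  'rewrite' -> YES, starts with 're' (count: 1)
  'talk' -> no (count: 1)
  'cat' -> no (count: 1)
  'play' -> no (count: 1)
  'disobey' -> no (count: 1)
  'undo' -> no (count: 1)
  'preheat' -> no (count: 1)
  'reheat' -> YES, starts with 're' (count: 2)
Total with prefix 're': 2

2


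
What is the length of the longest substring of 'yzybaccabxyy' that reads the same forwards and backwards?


Scanning 'yzybaccabxyy' for palindromic substrings.
Substring at positions 3-8: 'baccab'.
Check: reverse('baccab') = 'baccab' -> palindrome confirmed.
Neighbouring characters ('y' / 'x') break symmetry, so it cannot extend further.
No longer palindromic substring exists; longest length = 6

6


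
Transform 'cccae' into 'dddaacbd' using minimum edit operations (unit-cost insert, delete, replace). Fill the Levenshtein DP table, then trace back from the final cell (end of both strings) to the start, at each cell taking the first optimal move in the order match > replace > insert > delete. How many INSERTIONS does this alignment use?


Edit distance = 7. Backtracking from cell (5, 8) with preference match > replace > insert > delete,
then listing the resulting alignment 'cccae' -> 'dddaacbd' left to right:
  Step 1: insert 'd' [insertion #1]
  Step 2: insert 'd' [insertion #2]
  Step 3: insert 'd' [insertion #3]
  Step 4: replace c->a
  Step 5: replace c->a
  Step 6: keep 'c'
  Step 7: replace a->b
  Step 8: replace e->d
Total insertions: 3

3


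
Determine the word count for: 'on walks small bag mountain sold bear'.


Counting words by splitting on spaces:
  Word 1: 'on'
  Word 2: 'walks'
  Word 3: 'small'
  Word 4: 'bag'
  Word 5: 'mountain'
  Word 6: 'sold'
  Word 7: 'bear'
Total words: 7

7


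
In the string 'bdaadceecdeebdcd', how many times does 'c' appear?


Scanning 'bdaadceecdeebdcd' for 'c':
  Position 5: 'c' -> MATCH (count: 1)
  Position 8: 'c' -> MATCH (count: 2)
  Position 14: 'c' -> MATCH (count: 3)
Total occurrences of 'c': 3

3


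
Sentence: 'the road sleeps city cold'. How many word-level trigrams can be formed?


Word trigrams from [5] words:
  Trigram 1: (the road sleeps)
  Trigram 2: (road sleeps city)
  Trigram 3: (sleeps city cold)
Total word trigrams: 5 - 2 = 3

3


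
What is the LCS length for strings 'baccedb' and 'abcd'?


DP table for LCS of 'baccedb' and 'abcd':
       a  b  c  d
    0  0  0  0  0
  b 0  0  1  1  1
  a 0  1  1  1  1
  c 0  1  1  2  2
  c 0  1  1  2  2
  e 0  1  1  2  2
  d 0  1  1  2  3
  b 0  1  2  2  3
LCS: 'bcd'
LCS length = 3

3


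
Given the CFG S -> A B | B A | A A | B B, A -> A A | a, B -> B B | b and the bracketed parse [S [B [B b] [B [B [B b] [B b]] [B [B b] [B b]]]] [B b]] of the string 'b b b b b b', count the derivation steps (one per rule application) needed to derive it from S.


Every bracketed nonterminal node [X ...] in the tree is produced by exactly one rule application.
Reading the tree off as a leftmost derivation:
  Step 1: S  =>  B B   (applied S -> B B)
  Step 2: B B  =>  B B B   (applied B -> B B)
  Step 3: B B B  =>  b B B   (applied B -> b)
  Step 4: b B B  =>  b B B B   (applied B -> B B)
  Step 5: b B B B  =>  b B B B B   (applied B -> B B)
  Step 6: b B B B B  =>  b b B B B   (applied B -> b)
  Step 7: b b B B B  =>  b b b B B   (applied B -> b)
  Step 8: b b b B B  =>  b b b B B B   (applied B -> B B)
  Step 9: b b b B B B  =>  b b b b B B   (applied B -> b)
  Step 10: b b b b B B  =>  b b b b b B   (applied B -> b)
  Step 11: b b b b b B  =>  b b b b b b   (applied B -> b)
Final yield: b b b b b b
Total rewrite steps: 11

11


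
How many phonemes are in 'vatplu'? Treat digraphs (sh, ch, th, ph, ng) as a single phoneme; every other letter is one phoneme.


Parsing 'vatplu' greedily, digraphs first:
  'v' -> consonant phoneme (phonemes so far: 1)
  'a' -> vowel phoneme (phonemes so far: 2)
  't' -> consonant phoneme (phonemes so far: 3)
  'p' -> consonant phoneme (phonemes so far: 4)
  'l' -> consonant phoneme (phonemes so far: 5)
  'u' -> vowel phoneme (phonemes so far: 6)
Total phonemes: 6

6


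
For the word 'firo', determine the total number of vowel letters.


Scanning each character of 'firo':
  Position 1: 'f' -> consonant (running count: 0)
  Position 2: 'i' -> vowel (running count: 1)
  Position 3: 'r' -> consonant (running count: 1)
  Position 4: 'o' -> vowel (running count: 2)
Total vowels: 2

2


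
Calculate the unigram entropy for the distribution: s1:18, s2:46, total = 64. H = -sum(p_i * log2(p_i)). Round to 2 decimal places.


Computing entropy H = -sum(p_i * log2(p_i)):
  s1: p = 18/64 = 0.2812, -p*log2(p) = 0.5147
  s2: p = 46/64 = 0.7188, -p*log2(p) = 0.3424
H = sum of terms = 0.8571
Rounded to 2 decimals: 0.86

0.86


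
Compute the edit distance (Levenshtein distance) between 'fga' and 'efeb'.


Building DP table for s1='fga' (len 3) and s2='efeb' (len 4):
       e  f  e  b
    0  1  2  3  4
  f 1  1  1  2  3
  g 2  2  2  2  3
  a 3  3  3  3  3
Edit distance = dp[3][4] = 3

3


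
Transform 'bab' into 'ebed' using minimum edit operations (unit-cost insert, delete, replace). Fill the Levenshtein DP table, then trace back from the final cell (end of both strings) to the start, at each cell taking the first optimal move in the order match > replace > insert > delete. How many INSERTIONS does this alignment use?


Edit distance = 3. Backtracking from cell (3, 4) with preference match > replace > insert > delete,
then listing the resulting alignment 'bab' -> 'ebed' left to right:
  Step 1: insert 'e' [insertion #1]
  Step 2: keep 'b'
  Step 3: replace a->e
  Step 4: replace b->d
Total insertions: 1

1


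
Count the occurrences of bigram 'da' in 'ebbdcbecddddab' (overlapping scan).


Scanning 'ebbdcbecddddab' for bigram 'da':
  Position 0: 'eb' -> no
  Position 1: 'bb' -> no
  Position 2: 'bd' -> no
  Position 3: 'dc' -> no
  Position 4: 'cb' -> no
  Position 5: 'be' -> no
  Position 6: 'ec' -> no
  Position 7: 'cd' -> no
  Position 8: 'dd' -> no
  Position 9: 'dd' -> no
  Position 10: 'dd' -> no
  Position 11: 'da' -> MATCH
  Position 12: 'ab' -> no
Total matches: 1

1


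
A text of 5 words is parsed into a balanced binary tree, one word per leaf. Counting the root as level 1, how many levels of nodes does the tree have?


In a balanced binary tree with n leaves the deepest leaf is ceil(log2(n)) edges below the root,
so counting node levels inclusive of root and leaves gives ceil(log2(n)) + 1 levels.
log2(5) = 2.3219
ceil(2.3219) = 3
levels = 3 + 1 = 4

4


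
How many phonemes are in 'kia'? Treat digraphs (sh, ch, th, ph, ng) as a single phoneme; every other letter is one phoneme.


Parsing 'kia' greedily, digraphs first:
  'k' -> consonant phoneme (phonemes so far: 1)
  'i' -> vowel phoneme (phonemes so far: 2)
  'a' -> vowel phoneme (phonemes so far: 3)
Total phonemes: 3

3


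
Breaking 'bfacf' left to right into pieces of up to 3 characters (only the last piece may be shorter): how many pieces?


'bfacf' has 5 characters.
Chunking with max size 3:
  Chunk 1: 'bfa' (positions 0-2)
  Chunk 2: 'cf' (positions 3-4)
Total chunks: ceil(5 / 3) = 2

2


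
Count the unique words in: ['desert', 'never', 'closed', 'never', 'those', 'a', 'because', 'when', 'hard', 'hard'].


Listing all tokens and tracking unique types:
  Token 1: 'desert' -> NEW (unique so far: 1)
  Token 2: 'never' -> NEW (unique so far: 2)
  Token 3: 'closed' -> NEW (unique so far: 3)
  Token 4: 'never' -> duplicate (unique so far: 3)
  Token 5: 'those' -> NEW (unique so far: 4)
  Token 6: 'a' -> NEW (unique so far: 5)
  Token 7: 'because' -> NEW (unique so far: 6)
  Token 8: 'when' -> NEW (unique so far: 7)
  Token 9: 'hard' -> NEW (unique so far: 8)
  Token 10: 'hard' -> duplicate (unique so far: 8)
Unique types: ('a', 'because', 'closed', 'desert', 'hard', 'never', 'those', 'when')
Vocabulary size: 8

8


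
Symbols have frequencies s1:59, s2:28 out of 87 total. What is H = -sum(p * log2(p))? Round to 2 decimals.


Computing entropy H = -sum(p_i * log2(p_i)):
  s1: p = 59/87 = 0.6782, -p*log2(p) = 0.3800
  s2: p = 28/87 = 0.3218, -p*log2(p) = 0.5264
H = sum of terms = 0.9064
Rounded to 2 decimals: 0.91

0.91


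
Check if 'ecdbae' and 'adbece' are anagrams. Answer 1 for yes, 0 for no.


Sort characters of 'ecdbae': 'abcdee'
Sort characters of 'adbece': 'abcdee'
Sorted forms match -> they ARE anagrams
Result: 1

1


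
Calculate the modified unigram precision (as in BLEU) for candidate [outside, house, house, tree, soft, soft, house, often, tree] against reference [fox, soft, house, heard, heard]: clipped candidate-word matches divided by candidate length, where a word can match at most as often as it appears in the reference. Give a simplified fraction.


Reference word counts: {'fox': 1, 'heard': 2, 'house': 1, 'soft': 1}
Checking each candidate word (with clipping):
  'outside' -> not in reference -> no match (matches: 0)
  'house' -> in reference (ref count 1, used 1/1) -> match (matches: 1)
  'house' -> ref count 1 already used up (1/1) -> clipped, no match (matches: 1)
  'tree' -> not in reference -> no match (matches: 1)
  'soft' -> in reference (ref count 1, used 1/1) -> match (matches: 2)
  'soft' -> ref count 1 already used up (1/1) -> clipped, no match (matches: 2)
  'house' -> ref count 1 already used up (1/1) -> clipped, no match (matches: 2)
  'often' -> not in reference -> no match (matches: 2)
  'tree' -> not in reference -> no match (matches: 2)
Clipped matches: 2, Candidate length: 9
Precision = 2/9

2/9


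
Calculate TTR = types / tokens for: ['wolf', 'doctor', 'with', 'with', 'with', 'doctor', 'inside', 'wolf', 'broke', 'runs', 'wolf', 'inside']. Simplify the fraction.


Tokens: 12
Unique types: ('broke', 'doctor', 'inside', 'runs', 'with', 'wolf') = 6
TTR = 6/12
Simplify: divide both by 6 -> 1/2
TTR = 1/2

1/2


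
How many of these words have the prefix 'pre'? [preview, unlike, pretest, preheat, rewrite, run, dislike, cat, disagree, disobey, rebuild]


Checking each word for prefix 'pre':
  'preview' -> YES, starts with 'pre' (count: 1)
  'unlike' -> no (count: 1)
  'pretest' -> YES, starts with 'pre' (count: 2)
  'preheat' -> YES, starts with 'pre' (count: 3)
  'rewrite' -> no (count: 3)
  'run' -> no (count: 3)
  'dislike' -> no (count: 3)
  'cat' -> no (count: 3)
  'disagree' -> no (count: 3)
  'disobey' -> no (count: 3)
  'rebuild' -> no (count: 3)
Total with prefix 'pre': 3

3


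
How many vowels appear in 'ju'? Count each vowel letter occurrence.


Scanning each character of 'ju':
  Position 1: 'j' -> consonant (running count: 0)
  Position 2: 'u' -> vowel (running count: 1)
Total vowels: 1

1


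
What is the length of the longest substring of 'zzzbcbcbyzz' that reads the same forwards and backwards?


Scanning 'zzzbcbcbyzz' for palindromic substrings.
Substring at positions 3-7: 'bcbcb'.
Check: reverse('bcbcb') = 'bcbcb' -> palindrome confirmed.
Neighbouring characters ('z' / 'y') break symmetry, so it cannot extend further.
No longer palindromic substring exists; longest length = 5

5


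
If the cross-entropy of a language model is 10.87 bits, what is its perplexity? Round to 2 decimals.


Perplexity formula: PP = 2^H
H = 10.87
PP = 2^10.87
Decompose: 2^10.87 = 2^10 * 2^0.87
2^10 = 1024, 2^0.87 ~ 1.8276629
PP ~ 1024 * 1.8276629 = 1871.5268096
Rounded to 2 decimals: 1871.53

1871.53


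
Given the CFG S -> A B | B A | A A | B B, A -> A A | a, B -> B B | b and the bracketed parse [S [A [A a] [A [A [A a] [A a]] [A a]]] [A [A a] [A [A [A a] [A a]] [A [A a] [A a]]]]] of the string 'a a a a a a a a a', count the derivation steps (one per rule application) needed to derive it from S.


Every bracketed nonterminal node [X ...] in the tree is produced by exactly one rule application.
Reading the tree off as a leftmost derivation:
  Step 1: S  =>  A A   (applied S -> A A)
  Step 2: A A  =>  A A A   (applied A -> A A)
  Step 3: A A A  =>  a A A   (applied A -> a)
  Step 4: a A A  =>  a A A A   (applied A -> A A)
  Step 5: a A A A  =>  a A A A A   (applied A -> A A)
  Step 6: a A A A A  =>  a a A A A   (applied A -> a)
  Step 7: a a A A A  =>  a a a A A   (applied A -> a)
  Step 8: a a a A A  =>  a a a a A   (applied A -> a)
  Step 9: a a a a A  =>  a a a a A A   (applied A -> A A)
  Step 10: a a a a A A  =>  a a a a a A   (applied A -> a)
  Step 11: a a a a a A  =>  a a a a a A A   (applied A -> A A)
  Step 12: a a a a a A A  =>  a a a a a A A A   (applied A -> A A)
  Step 13: a a a a a A A A  =>  a a a a a a A A   (applied A -> a)
  Step 14: a a a a a a A A  =>  a a a a a a a A   (applied A -> a)
  Step 15: a a a a a a a A  =>  a a a a a a a A A   (applied A -> A A)
  Step 16: a a a a a a a A A  =>  a a a a a a a a A   (applied A -> a)
  Step 17: a a a a a a a a A  =>  a a a a a a a a a   (applied A -> a)
Final yield: a a a a a a a a a
Total rewrite steps: 17

17


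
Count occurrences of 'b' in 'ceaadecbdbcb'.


Scanning 'ceaadecbdbcb' for 'b':
  Position 7: 'b' -> MATCH (count: 1)
  Position 9: 'b' -> MATCH (count: 2)
  Position 11: 'b' -> MATCH (count: 3)
Total occurrences of 'b': 3

3


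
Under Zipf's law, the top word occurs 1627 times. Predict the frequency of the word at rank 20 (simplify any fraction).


Zipf's law: freq(rank) = f1 / rank
f1 = 1627, rank = 20
freq = 1627 / 20
GCD(1627, 20) = 1
Simplified: 1627/20

1627/20


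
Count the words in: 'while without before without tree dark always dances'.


Counting words by splitting on spaces:
  Word 1: 'while'
  Word 2: 'without'
  Word 3: 'before'
  Word 4: 'without'
  Word 5: 'tree'
  Word 6: 'dark'
  Word 7: 'always'
  Word 8: 'dances'
Total words: 8

8


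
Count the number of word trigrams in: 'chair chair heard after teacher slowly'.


Word trigrams from [6] words:
  Trigram 1: (chair chair heard)
  Trigram 2: (chair heard after)
  Trigram 3: (heard after teacher)
  Trigram 4: (after teacher slowly)
Total word trigrams: 6 - 2 = 4

4


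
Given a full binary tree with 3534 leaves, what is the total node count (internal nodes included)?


Leaf nodes (terminals): 3534
Internal nodes = n - 1 = 3534 - 1 = 3533
Total = leaves + internal = 3534 + 3533 = 7067

7067


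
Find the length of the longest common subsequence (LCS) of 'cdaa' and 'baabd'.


DP table for LCS of 'cdaa' and 'baabd':
       b  a  a  b  d
    0  0  0  0  0  0
  c 0  0  0  0  0  0
  d 0  0  0  0  0  1
  a 0  0  1  1  1  1
  a 0  0  1  2  2  2
LCS: 'aa'
LCS length = 2

2


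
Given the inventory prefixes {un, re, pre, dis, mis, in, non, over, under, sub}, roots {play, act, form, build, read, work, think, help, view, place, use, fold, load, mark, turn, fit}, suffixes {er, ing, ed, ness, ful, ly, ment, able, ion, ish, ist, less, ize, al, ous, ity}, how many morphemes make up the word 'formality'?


Segmenting 'formality' against the inventory:
  'form' -> root (morpheme 1)
  'al' -> suffix (morpheme 2)
  'ity' -> suffix (morpheme 3)
Total morphemes: 3

3


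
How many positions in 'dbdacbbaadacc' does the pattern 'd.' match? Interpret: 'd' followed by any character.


Pattern: d. means 'd' followed by any character.
Scanning 'dbdacbbaadacc' position-by-position:
  Pos 0: window 'db' -> MATCH
  Pos 1: window 'bd' -> no
  Pos 2: window 'da' -> MATCH
  Pos 3: window 'ac' -> no
  Pos 4: window 'cb' -> no
  Pos 5: window 'bb' -> no
  Pos 6: window 'ba' -> no
  Pos 7: window 'aa' -> no
  Pos 8: window 'ad' -> no
  Pos 9: window 'da' -> MATCH
  Pos 10: window 'ac' -> no
  Pos 11: window 'cc' -> no
  Pos 12: window 'c' -> no
Total matches: 3

3


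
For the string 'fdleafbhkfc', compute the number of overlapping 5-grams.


String 'fdleafbhkfc' has length L = 11.
Number of overlapping n-grams = L - n + 1
Substituting: 11 - 5 + 1 = 7

7


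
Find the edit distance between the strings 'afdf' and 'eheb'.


Building DP table for s1='afdf' (len 4) and s2='eheb' (len 4):
       e  h  e  b
    0  1  2  3  4
  a 1  1  2  3  4
  f 2  2  2  3  4
  d 3  3  3  3  4
  f 4  4  4  4  4
Edit distance = dp[4][4] = 4

4


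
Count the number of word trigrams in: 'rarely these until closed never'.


Word trigrams from [5] words:
  Trigram 1: (rarely these until)
  Trigram 2: (these until closed)
  Trigram 3: (until closed never)
Total word trigrams: 5 - 2 = 3

3


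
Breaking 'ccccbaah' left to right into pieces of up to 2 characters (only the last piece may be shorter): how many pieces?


'ccccbaah' has 8 characters.
Chunking with max size 2:
  Chunk 1: 'cc' (positions 0-1)
  Chunk 2: 'cc' (positions 2-3)
  Chunk 3: 'ba' (positions 4-5)
  Chunk 4: 'ah' (positions 6-7)
Total chunks: ceil(8 / 2) = 4

4


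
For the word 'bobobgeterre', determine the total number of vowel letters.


Scanning each character of 'bobobgeterre':
  Position 1: 'b' -> consonant (running count: 0)
  Position 2: 'o' -> vowel (running count: 1)
  Position 3: 'b' -> consonant (running count: 1)
  Position 4: 'o' -> vowel (running count: 2)
  Position 5: 'b' -> consonant (running count: 2)
  Position 6: 'g' -> consonant (running count: 2)
  Position 7: 'e' -> vowel (running count: 3)
  Position 8: 't' -> consonant (running count: 3)
  Position 9: 'e' -> vowel (running count: 4)
  Position 10: 'r' -> consonant (running count: 4)
  Position 11: 'r' -> consonant (running count: 4)
  Position 12: 'e' -> vowel (running count: 5)
Total vowels: 5

5


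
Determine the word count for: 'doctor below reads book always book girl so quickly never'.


Counting words by splitting on spaces:
  Word 1: 'doctor'
  Word 2: 'below'
  Word 3: 'reads'
  Word 4: 'book'
  Word 5: 'always'
  Word 6: 'book'
  Word 7: 'girl'
  Word 8: 'so'
  Word 9: 'quickly'
  Word 10: 'never'
Total words: 10

10


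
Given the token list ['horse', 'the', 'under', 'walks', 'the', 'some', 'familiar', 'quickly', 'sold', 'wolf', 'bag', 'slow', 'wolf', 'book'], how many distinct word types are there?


Listing all tokens and tracking unique types:
  Token 1: 'horse' -> NEW (unique so far: 1)
  Token 2: 'the' -> NEW (unique so far: 2)
  Token 3: 'under' -> NEW (unique so far: 3)
  Token 4: 'walks' -> NEW (unique so far: 4)
  Token 5: 'the' -> duplicate (unique so far: 4)
  Token 6: 'some' -> NEW (unique so far: 5)
  Token 7: 'familiar' -> NEW (unique so far: 6)
  Token 8: 'quickly' -> NEW (unique so far: 7)
  Token 9: 'sold' -> NEW (unique so far: 8)
  Token 10: 'wolf' -> NEW (unique so far: 9)
  Token 11: 'bag' -> NEW (unique so far: 10)
  Token 12: 'slow' -> NEW (unique so far: 11)
  Token 13: 'wolf' -> duplicate (unique so far: 11)
  Token 14: 'book' -> NEW (unique so far: 12)
Unique types: ('bag', 'book', 'familiar', 'horse', 'quickly', 'slow', 'sold', 'some', 'the', 'under', 'walks', 'wolf')
Vocabulary size: 12

12


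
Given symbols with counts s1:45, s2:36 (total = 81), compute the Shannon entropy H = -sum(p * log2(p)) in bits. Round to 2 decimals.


Computing entropy H = -sum(p_i * log2(p_i)):
  s1: p = 45/81 = 0.5556, -p*log2(p) = 0.4711
  s2: p = 36/81 = 0.4444, -p*log2(p) = 0.5200
H = sum of terms = 0.9911
Rounded to 2 decimals: 0.99

0.99


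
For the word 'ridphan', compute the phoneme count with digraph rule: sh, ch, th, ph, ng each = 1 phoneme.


Parsing 'ridphan' greedily, digraphs first:
  'r' -> consonant phoneme (phonemes so far: 1)
  'i' -> vowel phoneme (phonemes so far: 2)
  'd' -> consonant phoneme (phonemes so far: 3)
  'ph' -> digraph (1 consonant phoneme) (phonemes so far: 4)
  'a' -> vowel phoneme (phonemes so far: 5)
  'n' -> consonant phoneme (phonemes so far: 6)
Total phonemes: 6

6


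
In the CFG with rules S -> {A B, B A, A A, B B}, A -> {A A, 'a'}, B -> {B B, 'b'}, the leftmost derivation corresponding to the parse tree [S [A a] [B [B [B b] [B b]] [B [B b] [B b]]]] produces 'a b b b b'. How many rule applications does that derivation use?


Every bracketed nonterminal node [X ...] in the tree is produced by exactly one rule application.
Reading the tree off as a leftmost derivation:
  Step 1: S  =>  A B   (applied S -> A B)
  Step 2: A B  =>  a B   (applied A -> a)
  Step 3: a B  =>  a B B   (applied B -> B B)
  Step 4: a B B  =>  a B B B   (applied B -> B B)
  Step 5: a B B B  =>  a b B B   (applied B -> b)
  Step 6: a b B B  =>  a b b B   (applied B -> b)
  Step 7: a b b B  =>  a b b B B   (applied B -> B B)
  Step 8: a b b B B  =>  a b b b B   (applied B -> b)
  Step 9: a b b b B  =>  a b b b b   (applied B -> b)
Final yield: a b b b b
Total rewrite steps: 9

9


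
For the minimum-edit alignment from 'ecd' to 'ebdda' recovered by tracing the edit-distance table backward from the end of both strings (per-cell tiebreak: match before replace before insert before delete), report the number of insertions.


Edit distance = 3. Backtracking from cell (3, 5) with preference match > replace > insert > delete,
then listing the resulting alignment 'ecd' -> 'ebdda' left to right:
  Step 1: keep 'e'
  Step 2: insert 'b' [insertion #1]
  Step 3: replace c->d
  Step 4: keep 'd'
  Step 5: insert 'a' [insertion #2]
Total insertions: 2

2


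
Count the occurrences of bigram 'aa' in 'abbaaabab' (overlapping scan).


Scanning 'abbaaabab' for bigram 'aa':
  Position 0: 'ab' -> no
  Position 1: 'bb' -> no
  Position 2: 'ba' -> no
  Position 3: 'aa' -> MATCH
  Position 4: 'aa' -> MATCH
  Position 5: 'ab' -> no
  Position 6: 'ba' -> no
  Position 7: 'ab' -> no
Total matches: 2

2


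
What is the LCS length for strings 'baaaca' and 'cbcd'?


DP table for LCS of 'baaaca' and 'cbcd':
       c  b  c  d
    0  0  0  0  0
  b 0  0  1  1  1
  a 0  0  1  1  1
  a 0  0  1  1  1
  a 0  0  1  1  1
  c 0  1  1  2  2
  a 0  1  1  2  2
LCS: 'bc'
LCS length = 2

2


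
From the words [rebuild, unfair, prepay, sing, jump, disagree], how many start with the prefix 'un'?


Checking each word for prefix 'un':
  'rebuild' -> no (count: 0)
  'unfair' -> YES, starts with 'un' (count: 1)
  'prepay' -> no (count: 1)
  'sing' -> no (count: 1)
  'jump' -> no (count: 1)
  'disagree' -> no (count: 1)
Total with prefix 'un': 1

1


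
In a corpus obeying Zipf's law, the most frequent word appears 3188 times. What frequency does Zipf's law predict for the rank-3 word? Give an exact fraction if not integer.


Zipf's law: freq(rank) = f1 / rank
f1 = 3188, rank = 3
freq = 3188 / 3
GCD(3188, 3) = 1
Simplified: 3188/3

3188/3


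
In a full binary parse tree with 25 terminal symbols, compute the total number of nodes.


Leaf nodes (terminals): 25
Internal nodes = n - 1 = 25 - 1 = 24
Total = leaves + internal = 25 + 24 = 49

49


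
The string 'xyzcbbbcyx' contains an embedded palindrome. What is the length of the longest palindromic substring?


Scanning 'xyzcbbbcyx' for palindromic substrings.
Substring at positions 3-7: 'cbbbc'.
Check: reverse('cbbbc') = 'cbbbc' -> palindrome confirmed.
Neighbouring characters ('z' / 'y') break symmetry, so it cannot extend further.
No longer palindromic substring exists; longest length = 5

5


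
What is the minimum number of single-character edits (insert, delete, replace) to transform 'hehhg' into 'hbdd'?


Building DP table for s1='hehhg' (len 5) and s2='hbdd' (len 4):
       h  b  d  d
    0  1  2  3  4
  h 1  0  1  2  3
  e 2  1  1  2  3
  h 3  2  2  2  3
  h 4  3  3  3  3
  g 5  4  4  4  4
Edit distance = dp[5][4] = 4

4


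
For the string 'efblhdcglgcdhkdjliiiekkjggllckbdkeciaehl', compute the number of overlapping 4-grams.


String 'efblhdcglgcdhkdjliiiekkjggllckbdkeciaehl' has length L = 40.
Number of overlapping n-grams = L - n + 1
Substituting: 40 - 4 + 1 = 37

37


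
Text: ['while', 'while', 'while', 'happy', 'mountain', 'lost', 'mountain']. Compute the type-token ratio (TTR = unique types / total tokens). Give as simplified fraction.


Tokens: 7
Unique types: ('happy', 'lost', 'mountain', 'while') = 4
TTR = 4/7
Already in lowest terms.

4/7


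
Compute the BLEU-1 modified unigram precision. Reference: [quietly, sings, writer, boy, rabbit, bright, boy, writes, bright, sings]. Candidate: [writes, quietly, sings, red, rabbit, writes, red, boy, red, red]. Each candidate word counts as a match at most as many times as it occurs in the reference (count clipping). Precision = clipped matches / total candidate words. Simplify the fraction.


Reference word counts: {'boy': 2, 'bright': 2, 'quietly': 1, 'rabbit': 1, 'sings': 2, 'writer': 1, 'writes': 1}
Checking each candidate word (with clipping):
  'writes' -> in reference (ref count 1, used 1/1) -> match (matches: 1)
  'quietly' -> in reference (ref count 1, used 1/1) -> match (matches: 2)
  'sings' -> in reference (ref count 2, used 1/2) -> match (matches: 3)
  'red' -> not in reference -> no match (matches: 3)
  'rabbit' -> in reference (ref count 1, used 1/1) -> match (matches: 4)
  'writes' -> ref count 1 already used up (1/1) -> clipped, no match (matches: 4)
  'red' -> not in reference -> no match (matches: 4)
  'boy' -> in reference (ref count 2, used 1/2) -> match (matches: 5)
  'red' -> not in reference -> no match (matches: 5)
  'red' -> not in reference -> no match (matches: 5)
Clipped matches: 5, Candidate length: 10
Precision = 5/10 = 1/2

1/2


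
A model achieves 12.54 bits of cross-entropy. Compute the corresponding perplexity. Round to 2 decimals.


Perplexity formula: PP = 2^H
H = 12.54
PP = 2^12.54
Decompose: 2^12.54 = 2^12 * 2^0.54
2^12 = 4096, 2^0.54 ~ 1.4539725
PP ~ 4096 * 1.4539725 = 5955.4713600
Rounded to 2 decimals: 5955.47

5955.47


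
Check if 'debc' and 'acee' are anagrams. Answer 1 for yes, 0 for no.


Sort characters of 'debc': 'bcde'
Sort characters of 'acee': 'acee'
Sorted forms differ -> they are NOT anagrams
Result: 0

0


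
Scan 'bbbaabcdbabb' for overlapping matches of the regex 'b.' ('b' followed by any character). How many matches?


Pattern: b. means 'b' followed by any character.
Scanning 'bbbaabcdbabb' position-by-position:
  Pos 0: window 'bb' -> MATCH
  Pos 1: window 'bb' -> MATCH
  Pos 2: window 'ba' -> MATCH
  Pos 3: window 'aa' -> no
  Pos 4: window 'ab' -> no
  Pos 5: window 'bc' -> MATCH
  Pos 6: window 'cd' -> no
  Pos 7: window 'db' -> no
  Pos 8: window 'ba' -> MATCH
  Pos 9: window 'ab' -> no
  Pos 10: window 'bb' -> MATCH
  Pos 11: window 'b' -> no
Total matches: 6

6


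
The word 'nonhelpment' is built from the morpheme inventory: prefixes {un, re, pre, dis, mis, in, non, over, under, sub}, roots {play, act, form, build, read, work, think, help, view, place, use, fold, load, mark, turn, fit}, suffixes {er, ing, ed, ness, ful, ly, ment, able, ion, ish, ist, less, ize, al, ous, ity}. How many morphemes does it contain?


Segmenting 'nonhelpment' against the inventory:
  'non' -> prefix (morpheme 1)
  'help' -> root (morpheme 2)
  'ment' -> suffix (morpheme 3)
Total morphemes: 3

3


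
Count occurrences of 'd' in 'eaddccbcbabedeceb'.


Scanning 'eaddccbcbabedeceb' for 'd':
  Position 2: 'd' -> MATCH (count: 1)
  Position 3: 'd' -> MATCH (count: 2)
  Position 12: 'd' -> MATCH (count: 3)
Total occurrences of 'd': 3

3


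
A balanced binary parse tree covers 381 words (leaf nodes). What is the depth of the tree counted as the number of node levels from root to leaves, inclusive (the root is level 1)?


In a balanced binary tree with n leaves the deepest leaf is ceil(log2(n)) edges below the root,
so counting node levels inclusive of root and leaves gives ceil(log2(n)) + 1 levels.
log2(381) = 8.5736
ceil(8.5736) = 9
levels = 9 + 1 = 10

10


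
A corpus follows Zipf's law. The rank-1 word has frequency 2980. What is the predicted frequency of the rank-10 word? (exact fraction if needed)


Zipf's law: freq(rank) = f1 / rank
f1 = 2980, rank = 10
freq = 2980 / 10
= 298

298


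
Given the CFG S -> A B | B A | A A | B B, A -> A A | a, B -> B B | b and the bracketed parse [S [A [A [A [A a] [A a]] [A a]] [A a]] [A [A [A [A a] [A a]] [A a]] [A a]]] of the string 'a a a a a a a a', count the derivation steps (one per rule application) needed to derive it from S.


Every bracketed nonterminal node [X ...] in the tree is produced by exactly one rule application.
Reading the tree off as a leftmost derivation:
  Step 1: S  =>  A A   (applied S -> A A)
  Step 2: A A  =>  A A A   (applied A -> A A)
  Step 3: A A A  =>  A A A A   (applied A -> A A)
  Step 4: A A A A  =>  A A A A A   (applied A -> A A)
  Step 5: A A A A A  =>  a A A A A   (applied A -> a)
  Step 6: a A A A A  =>  a a A A A   (applied A -> a)
  Step 7: a a A A A  =>  a a a A A   (applied A -> a)
  Step 8: a a a A A  =>  a a a a A   (applied A -> a)
  Step 9: a a a a A  =>  a a a a A A   (applied A -> A A)
  Step 10: a a a a A A  =>  a a a a A A A   (applied A -> A A)
  Step 11: a a a a A A A  =>  a a a a A A A A   (applied A -> A A)
  Step 12: a a a a A A A A  =>  a a a a a A A A   (applied A -> a)
  Step 13: a a a a a A A A  =>  a a a a a a A A   (applied A -> a)
  Step 14: a a a a a a A A  =>  a a a a a a a A   (applied A -> a)
  Step 15: a a a a a a a A  =>  a a a a a a a a   (applied A -> a)
Final yield: a a a a a a a a
Total rewrite steps: 15

15


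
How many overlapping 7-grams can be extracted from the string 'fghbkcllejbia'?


String 'fghbkcllejbia' has length L = 13.
Number of overlapping n-grams = L - n + 1
Substituting: 13 - 7 + 1 = 7

7


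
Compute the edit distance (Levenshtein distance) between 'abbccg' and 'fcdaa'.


Building DP table for s1='abbccg' (len 6) and s2='fcdaa' (len 5):
       f  c  d  a  a
    0  1  2  3  4  5
  a 1  1  2  3  3  4
  b 2  2  2  3  4  4
  b 3  3  3  3  4  5
  c 4  4  3  4  4  5
  c 5  5  4  4  5  5
  g 6  6  5  5  5  6
Edit distance = dp[6][5] = 6

6


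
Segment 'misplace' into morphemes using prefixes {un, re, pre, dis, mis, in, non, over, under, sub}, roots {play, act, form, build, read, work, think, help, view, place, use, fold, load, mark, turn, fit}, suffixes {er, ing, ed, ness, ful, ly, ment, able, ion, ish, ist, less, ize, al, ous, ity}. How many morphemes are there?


Segmenting 'misplace' against the inventory:
  'mis' -> prefix (morpheme 1)
  'place' -> root (morpheme 2)
Total morphemes: 2

2


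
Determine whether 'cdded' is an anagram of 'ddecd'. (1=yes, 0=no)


Sort characters of 'cdded': 'cddde'
Sort characters of 'ddecd': 'cddde'
Sorted forms match -> they ARE anagrams
Result: 1

1


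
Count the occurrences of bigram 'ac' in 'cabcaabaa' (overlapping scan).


Scanning 'cabcaabaa' for bigram 'ac':
  Position 0: 'ca' -> no
  Position 1: 'ab' -> no
  Position 2: 'bc' -> no
  Position 3: 'ca' -> no
  Position 4: 'aa' -> no
  Position 5: 'ab' -> no
  Position 6: 'ba' -> no
  Position 7: 'aa' -> no
Total matches: 0

0


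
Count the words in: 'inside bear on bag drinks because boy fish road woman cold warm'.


Counting words by splitting on spaces:
  Word 1: 'inside'
  Word 2: 'bear'
  Word 3: 'on'
  Word 4: 'bag'
  Word 5: 'drinks'
  Word 6: 'because'
  Word 7: 'boy'
  Word 8: 'fish'
  Word 9: 'road'
  Word 10: 'woman'
  Word 11: 'cold'
  Word 12: 'warm'
Total words: 12

12


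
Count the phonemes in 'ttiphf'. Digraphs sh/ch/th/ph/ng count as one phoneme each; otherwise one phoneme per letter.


Parsing 'ttiphf' greedily, digraphs first:
  't' -> consonant phoneme (phonemes so far: 1)
  't' -> consonant phoneme (phonemes so far: 2)
  'i' -> vowel phoneme (phonemes so far: 3)
  'ph' -> digraph (1 consonant phoneme) (phonemes so far: 4)
  'f' -> consonant phoneme (phonemes so far: 5)
Total phonemes: 5

5


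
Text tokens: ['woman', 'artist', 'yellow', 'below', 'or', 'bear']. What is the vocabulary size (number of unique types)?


Listing all tokens and tracking unique types:
  Token 1: 'woman' -> NEW (unique so far: 1)
  Token 2: 'artist' -> NEW (unique so far: 2)
  Token 3: 'yellow' -> NEW (unique so far: 3)
  Token 4: 'below' -> NEW (unique so far: 4)
  Token 5: 'or' -> NEW (unique so far: 5)
  Token 6: 'bear' -> NEW (unique so far: 6)
Unique types: ('artist', 'bear', 'below', 'or', 'woman', 'yellow')
Vocabulary size: 6

6


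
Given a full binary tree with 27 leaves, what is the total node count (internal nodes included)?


Leaf nodes (terminals): 27
Internal nodes = n - 1 = 27 - 1 = 26
Total = leaves + internal = 27 + 26 = 53

53


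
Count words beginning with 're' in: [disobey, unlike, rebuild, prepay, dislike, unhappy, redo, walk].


Checking each word for prefix 're':
  'disobey' -> no (count: 0)
  'unlike' -> no (count: 0)
  'rebuild' -> YES, starts with 're' (count: 1)
  'prepay' -> no (count: 1)
  'dislike' -> no (count: 1)
  'unhappy' -> no (count: 1)
  'redo' -> YES, starts with 're' (count: 2)
  'walk' -> no (count: 2)
Total with prefix 're': 2

2


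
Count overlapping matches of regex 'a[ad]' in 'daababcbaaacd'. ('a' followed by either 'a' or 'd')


Pattern: a[ad] means 'a' followed by either 'a' or 'd'.
Scanning 'daababcbaaacd' position-by-position:
  Pos 0: window 'da' -> no
  Pos 1: window 'aa' -> MATCH
  Pos 2: window 'ab' -> no
  Pos 3: window 'ba' -> no
  Pos 4: window 'ab' -> no
  Pos 5: window 'bc' -> no
  Pos 6: window 'cb' -> no
  Pos 7: window 'ba' -> no
  Pos 8: window 'aa' -> MATCH
  Pos 9: window 'aa' -> MATCH
  Pos 10: window 'ac' -> no
  Pos 11: window 'cd' -> no
  Pos 12: window 'd' -> no
Total matches: 3

3


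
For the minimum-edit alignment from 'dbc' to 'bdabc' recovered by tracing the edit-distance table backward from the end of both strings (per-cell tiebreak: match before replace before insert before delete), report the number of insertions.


Edit distance = 2. Backtracking from cell (3, 5) with preference match > replace > insert > delete,
then listing the resulting alignment 'dbc' -> 'bdabc' left to right:
  Step 1: insert 'b' [insertion #1]
  Step 2: keep 'd'
  Step 3: insert 'a' [insertion #2]
  Step 4: keep 'b'
  Step 5: keep 'c'
Total insertions: 2

2


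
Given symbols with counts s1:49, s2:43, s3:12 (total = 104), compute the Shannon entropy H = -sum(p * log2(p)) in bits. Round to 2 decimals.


Computing entropy H = -sum(p_i * log2(p_i)):
  s1: p = 49/104 = 0.4712, -p*log2(p) = 0.5115
  s2: p = 43/104 = 0.4135, -p*log2(p) = 0.5268
  s3: p = 12/104 = 0.1154, -p*log2(p) = 0.3595
H = sum of terms = 1.3978
Rounded to 2 decimals: 1.40

1.40


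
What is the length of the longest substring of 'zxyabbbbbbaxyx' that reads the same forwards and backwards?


Scanning 'zxyabbbbbbaxyx' for palindromic substrings.
Substring at positions 3-10: 'abbbbbba'.
Check: reverse('abbbbbba') = 'abbbbbba' -> palindrome confirmed.
Neighbouring characters ('y' / 'x') break symmetry, so it cannot extend further.
No longer palindromic substring exists; longest length = 8

8


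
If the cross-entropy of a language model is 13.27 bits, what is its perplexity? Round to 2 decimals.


Perplexity formula: PP = 2^H
H = 13.27
PP = 2^13.27
Decompose: 2^13.27 = 2^13 * 2^0.27
2^13 = 8192, 2^0.27 ~ 1.2058078
PP ~ 8192 * 1.2058078 = 9877.9774976
Rounded to 2 decimals: 9877.98

9877.98


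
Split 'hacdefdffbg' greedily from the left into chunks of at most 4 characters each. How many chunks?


'hacdefdffbg' has 11 characters.
Chunking with max size 4:
  Chunk 1: 'hacd' (positions 0-3)
  Chunk 2: 'efdf' (positions 4-7)
  Chunk 3: 'fbg' (positions 8-10)
Total chunks: ceil(11 / 4) = 3

3
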